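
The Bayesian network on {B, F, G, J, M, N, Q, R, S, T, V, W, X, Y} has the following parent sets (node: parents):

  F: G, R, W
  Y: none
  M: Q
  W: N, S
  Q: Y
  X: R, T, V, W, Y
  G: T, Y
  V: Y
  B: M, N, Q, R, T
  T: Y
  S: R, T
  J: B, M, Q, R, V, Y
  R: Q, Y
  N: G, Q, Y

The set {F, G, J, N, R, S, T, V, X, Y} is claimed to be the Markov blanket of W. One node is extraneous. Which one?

Pa(W) = {N, S}.
Children of W: F, X.
For each child, the remaining parents (spouses of W):
  X: R, T, V, Y
  F: G, R
MB(W) = {F, G, N, R, S, T, V, X, Y}.
J is neither a parent, child, nor co-parent of W, so it does not belong.

J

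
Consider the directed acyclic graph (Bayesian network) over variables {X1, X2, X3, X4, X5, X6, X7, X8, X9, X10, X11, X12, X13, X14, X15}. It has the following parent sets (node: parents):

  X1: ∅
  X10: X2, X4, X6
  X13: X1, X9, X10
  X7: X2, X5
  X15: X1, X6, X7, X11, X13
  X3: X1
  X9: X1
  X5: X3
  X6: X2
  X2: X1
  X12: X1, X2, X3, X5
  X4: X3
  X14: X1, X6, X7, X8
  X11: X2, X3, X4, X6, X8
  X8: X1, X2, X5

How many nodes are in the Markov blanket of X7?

By definition, MB(X7) is built from X7's parents, X7's children, and the co-parents of X7.
Pa(X7) = {X2, X5}.
X7's children: X14, X15.
Co-parents of X7 (other parents of its children):
  X14: X1, X6, X8
  X15: X1, X6, X11, X13
MB(X7) = {X1, X2, X5, X6, X8, X11, X13, X14, X15}, which has 9 nodes.

9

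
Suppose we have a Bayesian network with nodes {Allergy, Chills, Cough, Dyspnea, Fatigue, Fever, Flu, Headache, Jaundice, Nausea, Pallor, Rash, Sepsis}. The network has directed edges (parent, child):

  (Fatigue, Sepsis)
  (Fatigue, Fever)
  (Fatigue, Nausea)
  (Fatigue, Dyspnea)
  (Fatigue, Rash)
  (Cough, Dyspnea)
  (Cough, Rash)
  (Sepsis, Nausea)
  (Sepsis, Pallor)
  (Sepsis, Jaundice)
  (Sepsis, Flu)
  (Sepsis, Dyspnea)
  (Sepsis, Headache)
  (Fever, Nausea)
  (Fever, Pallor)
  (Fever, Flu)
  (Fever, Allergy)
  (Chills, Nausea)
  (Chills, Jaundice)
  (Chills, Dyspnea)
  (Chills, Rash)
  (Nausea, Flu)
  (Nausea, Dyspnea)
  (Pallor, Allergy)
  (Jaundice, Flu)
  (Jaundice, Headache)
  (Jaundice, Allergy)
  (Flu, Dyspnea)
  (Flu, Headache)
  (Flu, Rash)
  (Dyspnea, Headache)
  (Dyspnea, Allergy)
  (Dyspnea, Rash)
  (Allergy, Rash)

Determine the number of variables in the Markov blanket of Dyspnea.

12

By definition, MB(Dyspnea) is built from Dyspnea's parents, Dyspnea's children, and the co-parents of Dyspnea.
Parents of Dyspnea: Chills, Cough, Fatigue, Flu, Nausea, Sepsis.
Children of Dyspnea: Allergy, Headache, Rash.
For each child, the remaining parents (spouses of Dyspnea):
  Headache also has parents Flu, Jaundice, Sepsis.
  Allergy also has parents Fever, Jaundice, Pallor.
  Rash also has parents Allergy, Chills, Cough, Fatigue, Flu.
MB(Dyspnea) = {Allergy, Chills, Cough, Fatigue, Fever, Flu, Headache, Jaundice, Nausea, Pallor, Rash, Sepsis}, which has 12 nodes.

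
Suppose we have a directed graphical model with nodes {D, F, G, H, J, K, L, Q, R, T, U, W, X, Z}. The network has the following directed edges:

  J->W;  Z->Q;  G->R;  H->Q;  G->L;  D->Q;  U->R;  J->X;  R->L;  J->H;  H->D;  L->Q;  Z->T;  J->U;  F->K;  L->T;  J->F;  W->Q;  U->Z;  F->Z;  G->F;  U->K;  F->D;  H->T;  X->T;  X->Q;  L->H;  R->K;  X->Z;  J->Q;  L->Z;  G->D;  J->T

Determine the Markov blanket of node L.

The Markov blanket of a node is its parents, its children, and the other parents of its children.
L has parents G, R.
L's children: H, Q, T, Z.
Parents of each child, excluding L:
  parents(H) \ {L} = {J}.
  parents(Z) \ {L} = {F, U, X}.
  parents(T) \ {L} = {H, J, X, Z}.
  parents(Q) \ {L} = {D, H, J, W, X, Z}.
Union: {G, R} ∪ {H, Q, T, Z} ∪ {D, F, H, J, U, W, X, Z} = {D, F, G, H, J, Q, R, T, U, W, X, Z}.

{D, F, G, H, J, Q, R, T, U, W, X, Z}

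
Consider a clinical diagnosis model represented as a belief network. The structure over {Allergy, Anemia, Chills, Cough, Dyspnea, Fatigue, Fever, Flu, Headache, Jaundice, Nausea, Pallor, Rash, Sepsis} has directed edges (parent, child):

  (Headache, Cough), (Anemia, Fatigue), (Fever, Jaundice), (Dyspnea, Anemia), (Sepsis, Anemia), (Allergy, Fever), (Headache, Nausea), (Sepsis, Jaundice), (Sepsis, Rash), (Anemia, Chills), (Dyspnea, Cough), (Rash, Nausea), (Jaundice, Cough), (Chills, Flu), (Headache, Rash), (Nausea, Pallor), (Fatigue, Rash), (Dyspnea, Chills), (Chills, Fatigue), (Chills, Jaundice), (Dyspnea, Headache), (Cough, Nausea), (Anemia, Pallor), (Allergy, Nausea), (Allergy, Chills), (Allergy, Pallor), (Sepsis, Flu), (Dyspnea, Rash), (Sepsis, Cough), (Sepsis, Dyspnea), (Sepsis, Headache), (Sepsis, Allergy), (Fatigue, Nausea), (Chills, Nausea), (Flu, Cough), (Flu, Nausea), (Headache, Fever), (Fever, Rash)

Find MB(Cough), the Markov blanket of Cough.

{Allergy, Chills, Dyspnea, Fatigue, Flu, Headache, Jaundice, Nausea, Rash, Sepsis}

Pa(Cough) = {Dyspnea, Flu, Headache, Jaundice, Sepsis}.
Cough has child Nausea.
For each child, the remaining parents (spouses of Cough):
  Nausea: Allergy, Chills, Fatigue, Flu, Headache, Rash
MB(Cough) = {Allergy, Chills, Dyspnea, Fatigue, Flu, Headache, Jaundice, Nausea, Rash, Sepsis}.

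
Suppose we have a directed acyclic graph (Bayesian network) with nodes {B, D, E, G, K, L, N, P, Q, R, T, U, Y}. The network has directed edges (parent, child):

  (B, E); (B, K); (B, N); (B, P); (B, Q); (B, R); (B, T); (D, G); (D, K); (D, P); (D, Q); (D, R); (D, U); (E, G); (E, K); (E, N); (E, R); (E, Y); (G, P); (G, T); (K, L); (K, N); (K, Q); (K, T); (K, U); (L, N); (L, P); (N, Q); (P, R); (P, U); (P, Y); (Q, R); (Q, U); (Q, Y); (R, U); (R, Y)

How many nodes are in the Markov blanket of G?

7

Children of G: P, T.
Parents of G: D, E.
Other parents of G's children:
  parents(P) \ {G} = {B, D, L}.
  T also has parents B, K.
MB(G) = {B, D, E, K, L, P, T}, which has 7 nodes.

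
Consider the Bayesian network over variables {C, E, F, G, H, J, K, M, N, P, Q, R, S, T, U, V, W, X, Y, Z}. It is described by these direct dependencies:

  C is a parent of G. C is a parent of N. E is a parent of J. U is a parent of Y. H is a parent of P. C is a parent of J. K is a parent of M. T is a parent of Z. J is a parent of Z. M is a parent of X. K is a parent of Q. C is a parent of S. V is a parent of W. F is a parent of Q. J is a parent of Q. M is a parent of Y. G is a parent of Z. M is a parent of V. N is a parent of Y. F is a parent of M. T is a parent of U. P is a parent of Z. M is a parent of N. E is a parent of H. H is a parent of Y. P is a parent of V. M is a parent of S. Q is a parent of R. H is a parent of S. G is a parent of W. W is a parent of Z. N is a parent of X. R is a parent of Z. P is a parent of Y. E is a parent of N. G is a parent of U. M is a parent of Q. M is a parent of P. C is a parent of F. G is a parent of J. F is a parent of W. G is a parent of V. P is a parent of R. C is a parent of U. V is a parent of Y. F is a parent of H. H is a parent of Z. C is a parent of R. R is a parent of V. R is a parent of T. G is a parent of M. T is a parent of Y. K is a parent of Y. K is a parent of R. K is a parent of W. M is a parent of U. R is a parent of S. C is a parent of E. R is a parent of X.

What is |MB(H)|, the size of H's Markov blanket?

17

The Markov blanket of a node is its parents, its children, and the other parents of its children.
H has parents E, F.
H has children P, S, Y, Z.
Parents of each child, excluding H:
  parents(P) \ {H} = {M}.
  S's other parents are C, M, R.
  parents(Y) \ {H} = {K, M, N, P, T, U, V}.
  parents(Z) \ {H} = {G, J, P, R, T, W}.
MB(H) = {C, E, F, G, J, K, M, N, P, R, S, T, U, V, W, Y, Z}, which has 17 nodes.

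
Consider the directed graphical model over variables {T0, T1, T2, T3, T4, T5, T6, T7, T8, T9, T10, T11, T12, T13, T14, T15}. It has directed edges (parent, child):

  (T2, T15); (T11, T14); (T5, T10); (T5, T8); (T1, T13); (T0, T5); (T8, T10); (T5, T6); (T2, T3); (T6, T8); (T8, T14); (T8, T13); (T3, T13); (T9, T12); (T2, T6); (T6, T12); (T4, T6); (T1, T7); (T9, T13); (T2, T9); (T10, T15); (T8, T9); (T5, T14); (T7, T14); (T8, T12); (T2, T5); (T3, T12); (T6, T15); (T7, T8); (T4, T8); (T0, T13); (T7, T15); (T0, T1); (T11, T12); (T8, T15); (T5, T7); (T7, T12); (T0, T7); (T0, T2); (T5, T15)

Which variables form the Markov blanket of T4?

The Markov blanket of a node is its parents, its children, and the other parents of its children.
Pa(T4) = {}.
Ch(T4) = {T6, T8}.
Other parents of T4's children:
  T6 also has parents T2, T5.
  T8's other parents are T5, T6, T7.
So the Markov blanket of T4 is {T2, T5, T6, T7, T8}.

{T2, T5, T6, T7, T8}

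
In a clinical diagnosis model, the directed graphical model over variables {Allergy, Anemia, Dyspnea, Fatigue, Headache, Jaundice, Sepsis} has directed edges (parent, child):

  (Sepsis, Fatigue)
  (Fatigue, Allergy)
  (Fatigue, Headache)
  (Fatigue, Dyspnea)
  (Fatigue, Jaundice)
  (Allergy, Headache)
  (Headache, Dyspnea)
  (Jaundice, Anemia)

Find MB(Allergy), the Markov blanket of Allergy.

{Fatigue, Headache}

A node's Markov blanket = Pa ∪ Ch ∪ (parents of Ch other than the node itself).
Allergy's parents: Fatigue.
Allergy has child Headache.
For each child, the remaining parents (spouses of Allergy):
  Headache's other parent is Fatigue.
Union: {Fatigue} ∪ {Headache} ∪ {Fatigue} = {Fatigue, Headache}.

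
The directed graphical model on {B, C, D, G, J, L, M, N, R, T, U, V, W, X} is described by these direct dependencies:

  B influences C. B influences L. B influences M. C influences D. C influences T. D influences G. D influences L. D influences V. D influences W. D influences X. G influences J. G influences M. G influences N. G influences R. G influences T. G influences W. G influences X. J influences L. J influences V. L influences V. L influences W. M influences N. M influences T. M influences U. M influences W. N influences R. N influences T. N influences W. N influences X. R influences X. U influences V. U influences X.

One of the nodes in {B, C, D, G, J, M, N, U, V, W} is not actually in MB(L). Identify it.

Recall MB(v) = parents ∪ children ∪ spouses, where spouses are the other parents of v's children.
L's parents: B, D, J.
L's children: V, W.
Other parents of L's children:
  V: D, J, U
  W: D, G, M, N
MB(L) = {B, D, G, J, M, N, U, V, W}.
C is neither a parent, child, nor co-parent of L, so it does not belong.

C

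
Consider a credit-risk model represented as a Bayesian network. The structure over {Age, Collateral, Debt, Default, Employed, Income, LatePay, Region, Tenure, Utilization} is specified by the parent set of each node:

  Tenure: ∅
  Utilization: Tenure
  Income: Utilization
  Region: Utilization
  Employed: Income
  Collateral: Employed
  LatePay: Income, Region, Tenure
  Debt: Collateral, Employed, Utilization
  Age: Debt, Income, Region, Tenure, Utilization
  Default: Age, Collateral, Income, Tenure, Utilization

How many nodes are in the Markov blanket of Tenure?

Recall MB(v) = parents ∪ children ∪ spouses, where spouses are the other parents of v's children.
Tenure has no parents.
Tenure has children Age, Default, LatePay, Utilization.
Other parents of Tenure's children:
  Utilization has no other parent.
  parents(LatePay) \ {Tenure} = {Income, Region}.
  parents(Age) \ {Tenure} = {Debt, Income, Region, Utilization}.
  parents(Default) \ {Tenure} = {Age, Collateral, Income, Utilization}.
MB(Tenure) = {Age, Collateral, Debt, Default, Income, LatePay, Region, Utilization}, which has 8 nodes.

8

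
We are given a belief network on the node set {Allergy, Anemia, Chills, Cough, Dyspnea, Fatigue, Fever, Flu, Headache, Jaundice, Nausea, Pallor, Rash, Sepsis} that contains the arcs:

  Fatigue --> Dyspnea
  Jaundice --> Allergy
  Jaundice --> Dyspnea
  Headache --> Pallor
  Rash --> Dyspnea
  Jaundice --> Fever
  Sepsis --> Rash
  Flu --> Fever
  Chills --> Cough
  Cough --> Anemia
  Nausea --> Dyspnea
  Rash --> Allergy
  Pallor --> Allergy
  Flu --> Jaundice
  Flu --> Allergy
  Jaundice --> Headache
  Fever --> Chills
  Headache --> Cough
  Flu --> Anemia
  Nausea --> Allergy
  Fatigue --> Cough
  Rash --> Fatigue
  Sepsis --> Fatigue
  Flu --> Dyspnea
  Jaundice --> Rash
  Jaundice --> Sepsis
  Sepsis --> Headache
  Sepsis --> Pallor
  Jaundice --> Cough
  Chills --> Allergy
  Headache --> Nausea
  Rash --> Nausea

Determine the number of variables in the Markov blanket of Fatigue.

Ch(Fatigue) = {Cough, Dyspnea}.
Fatigue has parents Rash, Sepsis.
For each child, the remaining parents (spouses of Fatigue):
  Cough also has parents Chills, Headache, Jaundice.
  Dyspnea also has parents Flu, Jaundice, Nausea, Rash.
MB(Fatigue) = {Chills, Cough, Dyspnea, Flu, Headache, Jaundice, Nausea, Rash, Sepsis}, which has 9 nodes.

9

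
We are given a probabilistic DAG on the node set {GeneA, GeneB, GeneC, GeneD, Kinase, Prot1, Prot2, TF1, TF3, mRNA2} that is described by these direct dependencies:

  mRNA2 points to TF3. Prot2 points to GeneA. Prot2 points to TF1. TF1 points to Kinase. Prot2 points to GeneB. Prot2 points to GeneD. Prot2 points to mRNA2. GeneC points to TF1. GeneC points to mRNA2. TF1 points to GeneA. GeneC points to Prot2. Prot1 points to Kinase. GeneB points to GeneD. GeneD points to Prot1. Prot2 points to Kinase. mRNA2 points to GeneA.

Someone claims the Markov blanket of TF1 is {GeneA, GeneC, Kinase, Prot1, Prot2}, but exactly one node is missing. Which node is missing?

The Markov blanket of a node is its parents, its children, and the other parents of its children.
TF1 has parents GeneC, Prot2.
Children of TF1: GeneA, Kinase.
Parents of each child, excluding TF1:
  parents(GeneA) \ {TF1} = {Prot2, mRNA2}.
  Kinase's other parents are Prot1, Prot2.
MB(TF1) = {GeneA, GeneC, Kinase, Prot1, Prot2, mRNA2}.
Comparing with the claimed set, mRNA2 is missing.

mRNA2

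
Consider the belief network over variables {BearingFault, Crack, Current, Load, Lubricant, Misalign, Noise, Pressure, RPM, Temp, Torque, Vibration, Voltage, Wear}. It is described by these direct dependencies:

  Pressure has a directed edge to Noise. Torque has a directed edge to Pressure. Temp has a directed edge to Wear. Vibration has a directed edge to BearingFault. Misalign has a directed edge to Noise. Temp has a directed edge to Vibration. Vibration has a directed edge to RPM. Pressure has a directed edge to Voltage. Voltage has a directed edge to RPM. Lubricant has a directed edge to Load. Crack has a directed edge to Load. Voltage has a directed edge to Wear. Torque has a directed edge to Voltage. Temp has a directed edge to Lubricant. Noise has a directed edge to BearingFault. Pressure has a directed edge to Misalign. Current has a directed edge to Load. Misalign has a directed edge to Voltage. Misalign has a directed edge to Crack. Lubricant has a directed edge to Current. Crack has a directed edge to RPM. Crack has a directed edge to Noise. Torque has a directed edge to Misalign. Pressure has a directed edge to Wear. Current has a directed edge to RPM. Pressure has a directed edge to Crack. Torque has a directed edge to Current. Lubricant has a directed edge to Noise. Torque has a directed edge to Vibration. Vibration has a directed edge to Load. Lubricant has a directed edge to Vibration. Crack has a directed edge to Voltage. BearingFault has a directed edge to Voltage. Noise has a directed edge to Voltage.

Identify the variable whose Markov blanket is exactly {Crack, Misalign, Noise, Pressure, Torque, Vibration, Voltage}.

BearingFault

The target node must have every member of {Crack, Misalign, Noise, Pressure, Torque, Vibration, Voltage} as a parent, child, or co-parent, and no others.
Parents of BearingFault: Noise, Vibration; children: Voltage; co-parents: Crack, Misalign, Noise, Pressure, Torque.
These exactly cover the given set, so the node is BearingFault.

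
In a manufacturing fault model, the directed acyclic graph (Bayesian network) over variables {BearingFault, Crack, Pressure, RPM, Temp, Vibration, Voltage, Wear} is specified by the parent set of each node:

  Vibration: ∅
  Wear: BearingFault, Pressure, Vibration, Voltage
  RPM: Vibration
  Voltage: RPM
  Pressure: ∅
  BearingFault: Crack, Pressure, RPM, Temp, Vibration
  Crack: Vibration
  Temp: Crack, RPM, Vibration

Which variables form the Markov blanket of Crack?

By definition, MB(Crack) is built from Crack's parents, Crack's children, and the co-parents of Crack.
Pa(Crack) = {Vibration}.
Crack's children: BearingFault, Temp.
Other parents of Crack's children:
  Temp's other parents are RPM, Vibration.
  BearingFault's other parents are Pressure, RPM, Temp, Vibration.
Taking the union gives {BearingFault, Pressure, RPM, Temp, Vibration}.

{BearingFault, Pressure, RPM, Temp, Vibration}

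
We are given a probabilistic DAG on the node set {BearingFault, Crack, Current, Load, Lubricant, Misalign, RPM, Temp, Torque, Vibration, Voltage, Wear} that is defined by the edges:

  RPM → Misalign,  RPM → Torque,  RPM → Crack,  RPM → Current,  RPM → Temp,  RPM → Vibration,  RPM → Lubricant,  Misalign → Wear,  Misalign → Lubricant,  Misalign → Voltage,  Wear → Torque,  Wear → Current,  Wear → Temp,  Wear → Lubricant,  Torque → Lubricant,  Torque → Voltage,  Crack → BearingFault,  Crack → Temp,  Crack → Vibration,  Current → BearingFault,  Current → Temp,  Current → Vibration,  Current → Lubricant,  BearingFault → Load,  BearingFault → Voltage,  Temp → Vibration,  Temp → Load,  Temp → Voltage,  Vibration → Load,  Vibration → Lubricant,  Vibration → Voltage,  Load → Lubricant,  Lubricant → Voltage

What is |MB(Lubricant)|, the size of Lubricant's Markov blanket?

10

Recall MB(v) = parents ∪ children ∪ spouses, where spouses are the other parents of v's children.
Children of Lubricant: Voltage.
Lubricant has parents Current, Load, Misalign, RPM, Torque, Vibration, Wear.
For each child, the remaining parents (spouses of Lubricant):
  Voltage also has parents BearingFault, Misalign, Temp, Torque, Vibration.
MB(Lubricant) = {BearingFault, Current, Load, Misalign, RPM, Temp, Torque, Vibration, Voltage, Wear}, which has 10 nodes.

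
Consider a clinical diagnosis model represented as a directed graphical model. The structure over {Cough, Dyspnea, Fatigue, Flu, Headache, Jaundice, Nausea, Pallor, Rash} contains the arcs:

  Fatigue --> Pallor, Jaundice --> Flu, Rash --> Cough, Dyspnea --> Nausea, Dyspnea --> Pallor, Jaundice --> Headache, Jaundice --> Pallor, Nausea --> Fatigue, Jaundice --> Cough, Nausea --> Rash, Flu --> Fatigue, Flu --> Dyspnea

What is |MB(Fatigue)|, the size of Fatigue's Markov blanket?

5

The Markov blanket of a node is its parents, its children, and the other parents of its children.
Parents of Fatigue: Flu, Nausea.
Fatigue's children: Pallor.
Parents of each child, excluding Fatigue:
  Pallor also has parents Dyspnea, Jaundice.
MB(Fatigue) = {Dyspnea, Flu, Jaundice, Nausea, Pallor}, which has 5 nodes.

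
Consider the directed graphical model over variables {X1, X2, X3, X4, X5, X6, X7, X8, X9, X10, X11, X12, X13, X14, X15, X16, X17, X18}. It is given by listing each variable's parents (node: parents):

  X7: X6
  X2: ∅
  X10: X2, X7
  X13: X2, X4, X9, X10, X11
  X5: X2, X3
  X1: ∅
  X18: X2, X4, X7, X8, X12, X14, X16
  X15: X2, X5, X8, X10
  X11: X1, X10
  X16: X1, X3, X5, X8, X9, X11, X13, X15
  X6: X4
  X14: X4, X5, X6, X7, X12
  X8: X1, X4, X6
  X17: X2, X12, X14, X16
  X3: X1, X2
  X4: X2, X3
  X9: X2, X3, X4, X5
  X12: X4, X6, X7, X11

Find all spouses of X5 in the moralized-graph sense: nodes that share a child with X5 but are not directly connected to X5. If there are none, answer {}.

Children of X5: X9, X14, X15, X16.
  parents(X9) \ {X5} = {X2, X3, X4}.
  X14's other parents are X4, X6, X7, X12.
  X15's other parents are X2, X8, X10.
  X16's other parents are X1, X3, X8, X9, X11, X13, X15.
Excluding nodes already adjacent to X5 (X2, X3, X9, X14, X15, X16), the co-parent-only contribution is {X1, X4, X6, X7, X8, X10, X11, X12, X13}.

{X1, X4, X6, X7, X8, X10, X11, X12, X13}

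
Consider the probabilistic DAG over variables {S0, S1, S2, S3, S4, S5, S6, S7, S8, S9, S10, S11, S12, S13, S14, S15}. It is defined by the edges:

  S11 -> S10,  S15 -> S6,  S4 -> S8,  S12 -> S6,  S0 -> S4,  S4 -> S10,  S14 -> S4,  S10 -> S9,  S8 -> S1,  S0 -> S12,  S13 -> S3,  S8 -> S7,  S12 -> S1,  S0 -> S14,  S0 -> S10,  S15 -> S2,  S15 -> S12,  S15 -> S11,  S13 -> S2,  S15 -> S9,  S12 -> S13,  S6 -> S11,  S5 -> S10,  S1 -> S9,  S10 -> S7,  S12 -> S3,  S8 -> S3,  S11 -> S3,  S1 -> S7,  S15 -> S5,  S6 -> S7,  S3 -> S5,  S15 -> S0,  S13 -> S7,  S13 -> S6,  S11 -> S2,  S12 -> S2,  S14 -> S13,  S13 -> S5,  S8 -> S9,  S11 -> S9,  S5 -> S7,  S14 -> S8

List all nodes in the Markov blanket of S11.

The Markov blanket of a node is its parents, its children, and the other parents of its children.
Ch(S11) = {S2, S3, S9, S10}.
S11 has parents S6, S15.
Parents of each child, excluding S11:
  S3 also has parents S8, S12, S13.
  S2's other parents are S12, S13, S15.
  parents(S10) \ {S11} = {S0, S4, S5}.
  S9's other parents are S1, S8, S10, S15.
Union: {S6, S15} ∪ {S2, S3, S9, S10} ∪ {S0, S1, S4, S5, S8, S10, S12, S13, S15} = {S0, S1, S2, S3, S4, S5, S6, S8, S9, S10, S12, S13, S15}.

{S0, S1, S2, S3, S4, S5, S6, S8, S9, S10, S12, S13, S15}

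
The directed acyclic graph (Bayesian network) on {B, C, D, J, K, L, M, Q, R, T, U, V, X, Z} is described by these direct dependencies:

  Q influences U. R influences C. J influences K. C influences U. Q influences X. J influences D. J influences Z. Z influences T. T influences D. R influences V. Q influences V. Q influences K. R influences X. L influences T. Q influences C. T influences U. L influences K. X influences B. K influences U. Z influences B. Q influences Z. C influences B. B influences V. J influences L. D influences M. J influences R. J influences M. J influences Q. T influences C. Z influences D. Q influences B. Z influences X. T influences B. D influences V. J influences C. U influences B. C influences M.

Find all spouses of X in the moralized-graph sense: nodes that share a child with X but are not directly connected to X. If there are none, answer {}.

{C, T, U}

Children of X: B.
  B: C, Q, T, U, Z
Excluding nodes already adjacent to X (B, Q, R, Z), the co-parent-only contribution is {C, T, U}.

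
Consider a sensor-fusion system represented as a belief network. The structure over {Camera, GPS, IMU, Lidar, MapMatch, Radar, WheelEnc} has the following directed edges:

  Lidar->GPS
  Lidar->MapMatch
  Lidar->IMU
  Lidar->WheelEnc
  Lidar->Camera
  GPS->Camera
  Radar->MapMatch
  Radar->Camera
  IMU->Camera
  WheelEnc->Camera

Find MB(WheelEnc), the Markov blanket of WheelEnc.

By definition, MB(WheelEnc) is built from WheelEnc's parents, WheelEnc's children, and the co-parents of WheelEnc.
Parents of WheelEnc: Lidar.
WheelEnc's children: Camera.
For each child, the remaining parents (spouses of WheelEnc):
  parents(Camera) \ {WheelEnc} = {GPS, IMU, Lidar, Radar}.
MB(WheelEnc) = {Camera, GPS, IMU, Lidar, Radar}.

{Camera, GPS, IMU, Lidar, Radar}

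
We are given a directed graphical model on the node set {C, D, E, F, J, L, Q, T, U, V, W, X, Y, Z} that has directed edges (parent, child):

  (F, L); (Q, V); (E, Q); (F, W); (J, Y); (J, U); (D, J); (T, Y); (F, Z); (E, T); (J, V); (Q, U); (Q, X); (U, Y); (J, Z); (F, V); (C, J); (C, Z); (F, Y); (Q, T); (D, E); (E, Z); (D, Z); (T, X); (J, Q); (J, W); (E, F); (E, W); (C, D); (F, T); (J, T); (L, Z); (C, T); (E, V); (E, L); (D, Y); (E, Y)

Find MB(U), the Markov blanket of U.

{D, E, F, J, Q, T, Y}

The Markov blanket of a node is its parents, its children, and the other parents of its children.
Children of U: Y.
U has parents J, Q.
Co-parents of U (other parents of its children):
  Y also has parents D, E, F, J, T.
So the Markov blanket of U is {D, E, F, J, Q, T, Y}.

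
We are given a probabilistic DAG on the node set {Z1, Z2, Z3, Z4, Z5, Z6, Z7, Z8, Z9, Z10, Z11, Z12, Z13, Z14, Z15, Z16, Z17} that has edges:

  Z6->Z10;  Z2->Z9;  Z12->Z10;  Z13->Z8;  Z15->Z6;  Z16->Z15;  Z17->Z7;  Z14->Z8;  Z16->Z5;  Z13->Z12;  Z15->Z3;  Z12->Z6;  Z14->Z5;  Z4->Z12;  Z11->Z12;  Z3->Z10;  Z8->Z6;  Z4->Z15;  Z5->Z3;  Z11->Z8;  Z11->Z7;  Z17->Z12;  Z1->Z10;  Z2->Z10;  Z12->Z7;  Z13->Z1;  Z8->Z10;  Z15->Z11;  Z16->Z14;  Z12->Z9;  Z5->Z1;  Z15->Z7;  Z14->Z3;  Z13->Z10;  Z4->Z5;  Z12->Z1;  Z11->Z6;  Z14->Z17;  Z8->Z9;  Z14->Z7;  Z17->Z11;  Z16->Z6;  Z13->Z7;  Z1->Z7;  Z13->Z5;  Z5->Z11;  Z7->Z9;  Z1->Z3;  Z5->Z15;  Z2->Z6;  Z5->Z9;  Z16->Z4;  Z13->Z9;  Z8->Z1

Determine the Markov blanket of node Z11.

{Z1, Z2, Z4, Z5, Z6, Z7, Z8, Z12, Z13, Z14, Z15, Z16, Z17}

By definition, MB(Z11) is built from Z11's parents, Z11's children, and the co-parents of Z11.
Ch(Z11) = {Z6, Z7, Z8, Z12}.
Pa(Z11) = {Z5, Z15, Z17}.
Co-parents of Z11 (other parents of its children):
  Z12 also has parents Z4, Z13, Z17.
  parents(Z8) \ {Z11} = {Z13, Z14}.
  Z6 also has parents Z2, Z8, Z12, Z15, Z16.
  parents(Z7) \ {Z11} = {Z1, Z12, Z13, Z14, Z15, Z17}.
Taking the union gives {Z1, Z2, Z4, Z5, Z6, Z7, Z8, Z12, Z13, Z14, Z15, Z16, Z17}.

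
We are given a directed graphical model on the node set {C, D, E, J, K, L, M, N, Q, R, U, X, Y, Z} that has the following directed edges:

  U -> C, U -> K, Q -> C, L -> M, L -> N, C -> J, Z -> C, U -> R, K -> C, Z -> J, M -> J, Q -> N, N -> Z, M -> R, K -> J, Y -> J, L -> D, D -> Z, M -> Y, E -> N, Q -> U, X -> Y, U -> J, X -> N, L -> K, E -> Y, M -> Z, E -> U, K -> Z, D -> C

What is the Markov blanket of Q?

{C, D, E, K, L, N, U, X, Z}

A node's Markov blanket = Pa ∪ Ch ∪ (parents of Ch other than the node itself).
Pa(Q) = {}.
Children of Q: C, N, U.
For each child, the remaining parents (spouses of Q):
  N's other parents are E, L, X.
  parents(U) \ {Q} = {E}.
  parents(C) \ {Q} = {D, K, U, Z}.
Taking the union gives {C, D, E, K, L, N, U, X, Z}.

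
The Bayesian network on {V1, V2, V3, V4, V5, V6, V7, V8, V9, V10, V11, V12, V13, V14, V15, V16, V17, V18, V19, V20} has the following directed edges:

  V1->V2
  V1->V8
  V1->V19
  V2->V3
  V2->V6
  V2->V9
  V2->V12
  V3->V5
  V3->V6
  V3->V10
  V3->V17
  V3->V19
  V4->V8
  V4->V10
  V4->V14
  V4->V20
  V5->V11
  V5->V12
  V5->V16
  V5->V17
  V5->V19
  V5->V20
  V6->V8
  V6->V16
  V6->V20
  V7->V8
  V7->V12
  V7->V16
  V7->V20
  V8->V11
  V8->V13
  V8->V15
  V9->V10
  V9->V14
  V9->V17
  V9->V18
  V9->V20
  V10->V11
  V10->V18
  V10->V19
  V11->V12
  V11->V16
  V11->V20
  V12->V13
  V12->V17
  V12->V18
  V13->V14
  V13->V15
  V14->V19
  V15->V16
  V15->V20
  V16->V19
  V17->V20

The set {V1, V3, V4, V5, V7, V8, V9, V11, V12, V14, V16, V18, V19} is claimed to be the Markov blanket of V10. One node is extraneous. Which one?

V7

Ch(V10) = {V11, V18, V19}.
Pa(V10) = {V3, V4, V9}.
Other parents of V10's children:
  parents(V11) \ {V10} = {V5, V8}.
  V18's other parents are V9, V12.
  parents(V19) \ {V10} = {V1, V3, V5, V14, V16}.
MB(V10) = {V1, V3, V4, V5, V8, V9, V11, V12, V14, V16, V18, V19}.
V7 is neither a parent, child, nor co-parent of V10, so it does not belong.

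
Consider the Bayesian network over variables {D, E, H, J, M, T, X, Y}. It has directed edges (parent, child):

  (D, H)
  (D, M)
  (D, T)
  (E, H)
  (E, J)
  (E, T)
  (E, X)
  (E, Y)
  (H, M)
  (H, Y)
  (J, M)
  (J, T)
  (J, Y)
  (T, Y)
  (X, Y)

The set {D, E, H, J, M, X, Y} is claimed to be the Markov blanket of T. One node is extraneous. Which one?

M

Recall MB(v) = parents ∪ children ∪ spouses, where spouses are the other parents of v's children.
Parents of T: D, E, J.
T's children: Y.
For each child, the remaining parents (spouses of T):
  Y: E, H, J, X
MB(T) = {D, E, H, J, X, Y}.
M is neither a parent, child, nor co-parent of T, so it does not belong.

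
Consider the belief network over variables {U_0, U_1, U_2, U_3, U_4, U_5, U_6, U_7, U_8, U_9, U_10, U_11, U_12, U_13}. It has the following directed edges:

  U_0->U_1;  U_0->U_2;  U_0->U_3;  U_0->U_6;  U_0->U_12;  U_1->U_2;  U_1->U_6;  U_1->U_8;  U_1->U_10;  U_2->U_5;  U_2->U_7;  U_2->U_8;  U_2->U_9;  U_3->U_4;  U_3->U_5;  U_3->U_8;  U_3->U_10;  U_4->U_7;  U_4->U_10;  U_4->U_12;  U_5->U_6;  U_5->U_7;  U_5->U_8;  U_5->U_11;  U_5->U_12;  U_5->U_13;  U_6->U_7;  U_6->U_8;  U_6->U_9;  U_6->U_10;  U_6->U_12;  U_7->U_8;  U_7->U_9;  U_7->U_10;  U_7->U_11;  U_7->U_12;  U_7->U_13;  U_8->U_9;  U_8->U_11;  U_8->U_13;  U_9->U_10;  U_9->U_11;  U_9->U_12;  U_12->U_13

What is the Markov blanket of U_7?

{U_0, U_1, U_2, U_3, U_4, U_5, U_6, U_8, U_9, U_10, U_11, U_12, U_13}

Recall MB(v) = parents ∪ children ∪ spouses, where spouses are the other parents of v's children.
Pa(U_7) = {U_2, U_4, U_5, U_6}.
U_7's children: U_8, U_9, U_10, U_11, U_12, U_13.
For each child, the remaining parents (spouses of U_7):
  parents(U_8) \ {U_7} = {U_1, U_2, U_3, U_5, U_6}.
  parents(U_9) \ {U_7} = {U_2, U_6, U_8}.
  U_10 also has parents U_1, U_3, U_4, U_6, U_9.
  U_11 also has parents U_5, U_8, U_9.
  U_12's other parents are U_0, U_4, U_5, U_6, U_9.
  U_13 also has parents U_5, U_8, U_12.
MB(U_7) = {U_0, U_1, U_2, U_3, U_4, U_5, U_6, U_8, U_9, U_10, U_11, U_12, U_13}.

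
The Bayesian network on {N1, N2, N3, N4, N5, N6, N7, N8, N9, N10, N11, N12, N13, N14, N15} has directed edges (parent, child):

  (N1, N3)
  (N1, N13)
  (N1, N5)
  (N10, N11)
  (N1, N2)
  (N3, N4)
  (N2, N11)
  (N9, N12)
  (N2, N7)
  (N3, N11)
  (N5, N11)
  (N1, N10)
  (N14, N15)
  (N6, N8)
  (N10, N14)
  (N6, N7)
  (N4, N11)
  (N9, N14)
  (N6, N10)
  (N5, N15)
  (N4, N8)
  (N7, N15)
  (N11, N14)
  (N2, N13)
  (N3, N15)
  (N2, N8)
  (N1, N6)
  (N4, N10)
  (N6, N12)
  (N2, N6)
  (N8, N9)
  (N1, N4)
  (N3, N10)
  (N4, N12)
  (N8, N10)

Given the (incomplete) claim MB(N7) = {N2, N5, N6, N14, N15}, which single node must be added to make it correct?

The Markov blanket of a node is its parents, its children, and the other parents of its children.
N7 has parents N2, N6.
Children of N7: N15.
Co-parents of N7 (other parents of its children):
  N15: N3, N5, N14
MB(N7) = {N2, N3, N5, N6, N14, N15}.
Comparing with the claimed set, N3 is missing.

N3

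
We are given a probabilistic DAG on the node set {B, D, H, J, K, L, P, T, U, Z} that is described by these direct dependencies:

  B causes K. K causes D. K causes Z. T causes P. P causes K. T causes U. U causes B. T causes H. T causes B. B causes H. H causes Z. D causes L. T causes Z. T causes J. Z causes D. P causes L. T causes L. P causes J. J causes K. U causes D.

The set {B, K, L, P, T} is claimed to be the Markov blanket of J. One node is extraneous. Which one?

Pa(J) = {P, T}.
J's children: K.
Co-parents of J (other parents of its children):
  K's other parents are B, P.
MB(J) = {B, K, P, T}.
L is neither a parent, child, nor co-parent of J, so it does not belong.

L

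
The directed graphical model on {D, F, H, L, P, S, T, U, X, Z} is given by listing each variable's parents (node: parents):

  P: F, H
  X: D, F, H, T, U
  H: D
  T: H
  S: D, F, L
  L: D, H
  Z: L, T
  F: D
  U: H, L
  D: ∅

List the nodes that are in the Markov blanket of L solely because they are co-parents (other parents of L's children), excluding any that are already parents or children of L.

Children of L: S, U, Z.
  S also has parents D, F.
  U also has parent H.
  Z also has parent T.
Excluding nodes already adjacent to L (D, H, S, U, Z), the co-parent-only contribution is {F, T}.

{F, T}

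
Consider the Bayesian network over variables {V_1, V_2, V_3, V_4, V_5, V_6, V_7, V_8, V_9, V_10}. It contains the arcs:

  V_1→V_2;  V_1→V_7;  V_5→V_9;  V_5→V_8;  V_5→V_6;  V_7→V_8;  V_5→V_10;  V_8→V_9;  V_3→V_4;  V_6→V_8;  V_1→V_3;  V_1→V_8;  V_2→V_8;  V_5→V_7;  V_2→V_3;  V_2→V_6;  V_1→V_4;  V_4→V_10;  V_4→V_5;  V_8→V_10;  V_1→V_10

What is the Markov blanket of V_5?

Pa(V_5) = {V_4}.
Ch(V_5) = {V_6, V_7, V_8, V_9, V_10}.
Other parents of V_5's children:
  parents(V_6) \ {V_5} = {V_2}.
  V_7 also has parent V_1.
  V_8 also has parents V_1, V_2, V_6, V_7.
  V_9's other parent is V_8.
  V_10's other parents are V_1, V_4, V_8.
Taking the union gives {V_1, V_2, V_4, V_6, V_7, V_8, V_9, V_10}.

{V_1, V_2, V_4, V_6, V_7, V_8, V_9, V_10}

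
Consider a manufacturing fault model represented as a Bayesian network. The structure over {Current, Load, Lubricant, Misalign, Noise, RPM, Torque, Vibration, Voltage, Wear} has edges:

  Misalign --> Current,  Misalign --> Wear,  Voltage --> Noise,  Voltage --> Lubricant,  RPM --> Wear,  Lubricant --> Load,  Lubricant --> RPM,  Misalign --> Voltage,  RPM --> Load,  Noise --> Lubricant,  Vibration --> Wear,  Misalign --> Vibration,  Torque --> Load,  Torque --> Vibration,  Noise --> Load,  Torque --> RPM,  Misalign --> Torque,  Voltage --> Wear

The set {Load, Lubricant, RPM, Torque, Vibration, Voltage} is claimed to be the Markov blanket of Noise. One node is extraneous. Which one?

Vibration

Children of Noise: Load, Lubricant.
Pa(Noise) = {Voltage}.
Co-parents of Noise (other parents of its children):
  parents(Lubricant) \ {Noise} = {Voltage}.
  parents(Load) \ {Noise} = {Lubricant, RPM, Torque}.
MB(Noise) = {Load, Lubricant, RPM, Torque, Voltage}.
Vibration is neither a parent, child, nor co-parent of Noise, so it does not belong.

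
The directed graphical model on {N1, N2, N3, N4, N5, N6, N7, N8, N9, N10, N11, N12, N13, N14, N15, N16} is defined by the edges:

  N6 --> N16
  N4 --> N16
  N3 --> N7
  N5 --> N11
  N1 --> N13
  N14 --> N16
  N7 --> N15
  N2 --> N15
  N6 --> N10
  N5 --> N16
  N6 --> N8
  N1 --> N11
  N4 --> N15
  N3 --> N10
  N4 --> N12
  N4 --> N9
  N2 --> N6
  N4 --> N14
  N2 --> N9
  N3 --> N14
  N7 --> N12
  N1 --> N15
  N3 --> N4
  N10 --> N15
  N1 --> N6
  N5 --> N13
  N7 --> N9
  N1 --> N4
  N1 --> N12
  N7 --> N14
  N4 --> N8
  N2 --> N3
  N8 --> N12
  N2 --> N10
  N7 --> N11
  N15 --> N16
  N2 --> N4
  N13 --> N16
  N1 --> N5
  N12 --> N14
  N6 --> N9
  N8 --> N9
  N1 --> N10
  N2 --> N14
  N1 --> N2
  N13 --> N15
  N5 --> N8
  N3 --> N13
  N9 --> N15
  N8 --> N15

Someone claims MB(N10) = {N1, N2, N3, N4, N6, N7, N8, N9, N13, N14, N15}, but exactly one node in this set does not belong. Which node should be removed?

N10 has parents N1, N2, N3, N6.
N10's children: N15.
Co-parents of N10 (other parents of its children):
  N15: N1, N2, N4, N7, N8, N9, N13
MB(N10) = {N1, N2, N3, N4, N6, N7, N8, N9, N13, N15}.
N14 is neither a parent, child, nor co-parent of N10, so it does not belong.

N14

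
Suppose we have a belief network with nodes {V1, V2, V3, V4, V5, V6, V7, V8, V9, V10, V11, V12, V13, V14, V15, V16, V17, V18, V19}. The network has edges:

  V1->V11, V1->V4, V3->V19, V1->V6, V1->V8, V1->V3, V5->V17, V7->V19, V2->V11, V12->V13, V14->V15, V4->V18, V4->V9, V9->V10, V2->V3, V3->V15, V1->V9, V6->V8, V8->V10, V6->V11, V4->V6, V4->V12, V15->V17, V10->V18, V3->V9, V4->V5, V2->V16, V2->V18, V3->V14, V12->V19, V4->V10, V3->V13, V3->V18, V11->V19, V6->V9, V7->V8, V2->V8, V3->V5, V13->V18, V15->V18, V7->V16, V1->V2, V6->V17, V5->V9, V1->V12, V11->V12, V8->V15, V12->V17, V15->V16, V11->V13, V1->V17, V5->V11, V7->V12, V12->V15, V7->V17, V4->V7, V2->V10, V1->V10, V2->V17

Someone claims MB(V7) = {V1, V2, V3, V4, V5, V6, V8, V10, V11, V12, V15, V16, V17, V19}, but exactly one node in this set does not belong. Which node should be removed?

V10

A node's Markov blanket = Pa ∪ Ch ∪ (parents of Ch other than the node itself).
V7's parents: V4.
V7's children: V8, V12, V16, V17, V19.
Parents of each child, excluding V7:
  parents(V8) \ {V7} = {V1, V2, V6}.
  V12 also has parents V1, V4, V11.
  V16's other parents are V2, V15.
  V17's other parents are V1, V2, V5, V6, V12, V15.
  V19 also has parents V3, V11, V12.
MB(V7) = {V1, V2, V3, V4, V5, V6, V8, V11, V12, V15, V16, V17, V19}.
V10 is neither a parent, child, nor co-parent of V7, so it does not belong.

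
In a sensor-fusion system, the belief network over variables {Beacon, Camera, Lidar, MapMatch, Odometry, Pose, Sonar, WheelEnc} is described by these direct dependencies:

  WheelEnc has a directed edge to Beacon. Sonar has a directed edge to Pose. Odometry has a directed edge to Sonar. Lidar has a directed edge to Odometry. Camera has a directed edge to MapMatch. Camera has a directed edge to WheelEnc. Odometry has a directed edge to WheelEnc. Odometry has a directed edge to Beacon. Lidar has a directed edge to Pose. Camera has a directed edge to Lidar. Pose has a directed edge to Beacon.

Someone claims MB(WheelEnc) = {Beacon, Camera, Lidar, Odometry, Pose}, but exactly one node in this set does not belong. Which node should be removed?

The Markov blanket of a node is its parents, its children, and the other parents of its children.
WheelEnc has parents Camera, Odometry.
WheelEnc has child Beacon.
Parents of each child, excluding WheelEnc:
  Beacon's other parents are Odometry, Pose.
MB(WheelEnc) = {Beacon, Camera, Odometry, Pose}.
Lidar is neither a parent, child, nor co-parent of WheelEnc, so it does not belong.

Lidar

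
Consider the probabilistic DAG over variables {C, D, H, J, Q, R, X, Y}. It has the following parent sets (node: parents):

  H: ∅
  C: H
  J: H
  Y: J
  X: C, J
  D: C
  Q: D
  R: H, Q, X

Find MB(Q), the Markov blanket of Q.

Q's parents: D.
Children of Q: R.
Parents of each child, excluding Q:
  R's other parents are H, X.
MB(Q) = {D, H, R, X}.

{D, H, R, X}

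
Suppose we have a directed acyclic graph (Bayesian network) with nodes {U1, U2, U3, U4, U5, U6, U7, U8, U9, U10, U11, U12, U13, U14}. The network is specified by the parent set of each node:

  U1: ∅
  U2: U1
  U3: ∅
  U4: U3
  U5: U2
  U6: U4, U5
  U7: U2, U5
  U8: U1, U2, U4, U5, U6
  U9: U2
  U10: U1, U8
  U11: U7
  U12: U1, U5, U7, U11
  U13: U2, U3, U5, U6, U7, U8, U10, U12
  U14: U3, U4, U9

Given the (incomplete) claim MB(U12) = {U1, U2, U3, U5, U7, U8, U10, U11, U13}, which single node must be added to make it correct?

U6

By definition, MB(U12) is built from U12's parents, U12's children, and the co-parents of U12.
Pa(U12) = {U1, U5, U7, U11}.
Children of U12: U13.
Co-parents of U12 (other parents of its children):
  U13: U2, U3, U5, U6, U7, U8, U10
MB(U12) = {U1, U2, U3, U5, U6, U7, U8, U10, U11, U13}.
Comparing with the claimed set, U6 is missing.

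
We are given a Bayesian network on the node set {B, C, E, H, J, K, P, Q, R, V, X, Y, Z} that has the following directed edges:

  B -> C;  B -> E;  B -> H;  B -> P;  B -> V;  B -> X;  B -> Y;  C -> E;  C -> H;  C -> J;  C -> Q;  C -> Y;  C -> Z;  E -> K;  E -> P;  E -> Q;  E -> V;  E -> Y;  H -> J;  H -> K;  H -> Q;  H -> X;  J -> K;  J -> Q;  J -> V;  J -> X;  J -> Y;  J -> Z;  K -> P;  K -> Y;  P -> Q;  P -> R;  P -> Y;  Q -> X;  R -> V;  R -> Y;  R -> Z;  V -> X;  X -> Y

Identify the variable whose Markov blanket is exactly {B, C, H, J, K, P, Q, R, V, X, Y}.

The target node must have every member of {B, C, H, J, K, P, Q, R, V, X, Y} as a parent, child, or co-parent, and no others.
Parents of E: B, C; children: K, P, Q, V, Y; co-parents: B, C, H, J, K, P, R, X.
These exactly cover the given set, so the node is E.

E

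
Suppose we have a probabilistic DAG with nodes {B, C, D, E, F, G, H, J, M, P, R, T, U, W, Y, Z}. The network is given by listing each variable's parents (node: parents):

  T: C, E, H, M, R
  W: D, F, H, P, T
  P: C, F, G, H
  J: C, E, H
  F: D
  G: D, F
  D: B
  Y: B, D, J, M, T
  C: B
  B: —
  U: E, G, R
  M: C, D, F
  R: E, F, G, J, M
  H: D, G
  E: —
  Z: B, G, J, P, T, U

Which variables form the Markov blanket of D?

{B, C, F, G, H, J, M, P, T, W, Y}

A node's Markov blanket = Pa ∪ Ch ∪ (parents of Ch other than the node itself).
Parents of D: B.
D has children F, G, H, M, W, Y.
For each child, the remaining parents (spouses of D):
  F has no other parent.
  G's other parent is F.
  H's other parent is G.
  parents(M) \ {D} = {C, F}.
  W also has parents F, H, P, T.
  Y's other parents are B, J, M, T.
So the Markov blanket of D is {B, C, F, G, H, J, M, P, T, W, Y}.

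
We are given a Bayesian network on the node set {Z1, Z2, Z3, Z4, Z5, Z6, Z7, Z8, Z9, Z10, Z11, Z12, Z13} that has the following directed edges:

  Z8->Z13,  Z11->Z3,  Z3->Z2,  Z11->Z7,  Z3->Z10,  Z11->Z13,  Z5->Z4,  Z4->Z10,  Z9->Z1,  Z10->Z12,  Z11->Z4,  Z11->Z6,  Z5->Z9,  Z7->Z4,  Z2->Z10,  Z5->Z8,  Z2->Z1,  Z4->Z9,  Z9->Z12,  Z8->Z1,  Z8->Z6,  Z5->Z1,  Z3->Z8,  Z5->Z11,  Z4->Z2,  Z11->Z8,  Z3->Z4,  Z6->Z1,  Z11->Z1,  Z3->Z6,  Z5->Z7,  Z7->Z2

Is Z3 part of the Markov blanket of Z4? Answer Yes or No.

Yes

Z3 is a parent of Z4.
So Z3 ∈ MB(Z4).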